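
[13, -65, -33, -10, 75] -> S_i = Random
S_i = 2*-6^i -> [2, -12, 72, -432, 2592]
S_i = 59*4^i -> [59, 236, 944, 3776, 15104]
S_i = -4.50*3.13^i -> [-4.5, -14.08, -44.09, -137.99, -431.91]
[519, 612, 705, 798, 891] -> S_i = 519 + 93*i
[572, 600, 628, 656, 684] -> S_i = 572 + 28*i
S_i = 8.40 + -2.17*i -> [8.4, 6.23, 4.06, 1.89, -0.28]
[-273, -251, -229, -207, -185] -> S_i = -273 + 22*i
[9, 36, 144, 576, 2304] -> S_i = 9*4^i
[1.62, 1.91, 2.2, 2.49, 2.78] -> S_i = 1.62 + 0.29*i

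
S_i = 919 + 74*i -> [919, 993, 1067, 1141, 1215]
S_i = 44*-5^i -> [44, -220, 1100, -5500, 27500]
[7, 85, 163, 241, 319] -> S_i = 7 + 78*i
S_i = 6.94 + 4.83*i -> [6.94, 11.77, 16.6, 21.43, 26.26]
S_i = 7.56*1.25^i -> [7.56, 9.45, 11.81, 14.77, 18.46]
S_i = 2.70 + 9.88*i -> [2.7, 12.58, 22.46, 32.34, 42.22]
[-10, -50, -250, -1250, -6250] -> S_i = -10*5^i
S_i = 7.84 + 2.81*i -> [7.84, 10.65, 13.46, 16.27, 19.08]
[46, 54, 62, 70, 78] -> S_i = 46 + 8*i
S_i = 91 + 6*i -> [91, 97, 103, 109, 115]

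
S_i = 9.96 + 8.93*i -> [9.96, 18.89, 27.82, 36.75, 45.68]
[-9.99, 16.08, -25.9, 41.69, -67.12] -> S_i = -9.99*(-1.61)^i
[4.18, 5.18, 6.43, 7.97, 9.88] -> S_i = 4.18*1.24^i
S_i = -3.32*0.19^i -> [-3.32, -0.63, -0.12, -0.02, -0.0]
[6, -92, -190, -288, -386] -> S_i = 6 + -98*i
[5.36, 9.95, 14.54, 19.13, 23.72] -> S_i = 5.36 + 4.59*i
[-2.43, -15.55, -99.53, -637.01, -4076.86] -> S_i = -2.43*6.40^i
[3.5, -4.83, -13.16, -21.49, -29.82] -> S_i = 3.50 + -8.33*i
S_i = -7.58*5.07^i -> [-7.58, -38.43, -194.84, -987.85, -5008.42]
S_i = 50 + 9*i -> [50, 59, 68, 77, 86]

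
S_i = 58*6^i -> [58, 348, 2088, 12528, 75168]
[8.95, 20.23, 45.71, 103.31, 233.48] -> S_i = 8.95*2.26^i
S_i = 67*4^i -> [67, 268, 1072, 4288, 17152]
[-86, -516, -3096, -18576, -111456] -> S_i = -86*6^i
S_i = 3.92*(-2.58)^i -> [3.92, -10.11, 26.09, -67.32, 173.69]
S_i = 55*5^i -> [55, 275, 1375, 6875, 34375]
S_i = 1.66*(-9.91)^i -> [1.66, -16.45, 163.03, -1615.58, 16010.42]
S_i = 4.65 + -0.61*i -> [4.65, 4.04, 3.43, 2.82, 2.21]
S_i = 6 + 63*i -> [6, 69, 132, 195, 258]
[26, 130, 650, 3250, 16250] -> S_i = 26*5^i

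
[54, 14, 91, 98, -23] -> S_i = Random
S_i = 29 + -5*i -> [29, 24, 19, 14, 9]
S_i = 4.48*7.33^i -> [4.48, 32.84, 240.71, 1764.37, 12932.84]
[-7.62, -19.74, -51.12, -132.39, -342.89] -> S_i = -7.62*2.59^i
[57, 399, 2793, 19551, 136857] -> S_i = 57*7^i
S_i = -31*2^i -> [-31, -62, -124, -248, -496]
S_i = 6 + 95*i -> [6, 101, 196, 291, 386]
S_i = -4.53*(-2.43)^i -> [-4.53, 11.01, -26.75, 65.0, -157.95]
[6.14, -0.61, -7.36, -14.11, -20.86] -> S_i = 6.14 + -6.75*i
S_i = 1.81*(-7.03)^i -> [1.81, -12.72, 89.45, -628.85, 4420.79]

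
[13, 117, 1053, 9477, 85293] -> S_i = 13*9^i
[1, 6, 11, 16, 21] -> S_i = 1 + 5*i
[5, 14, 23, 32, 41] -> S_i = 5 + 9*i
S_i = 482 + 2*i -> [482, 484, 486, 488, 490]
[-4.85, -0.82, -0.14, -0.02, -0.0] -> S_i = -4.85*0.17^i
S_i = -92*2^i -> [-92, -184, -368, -736, -1472]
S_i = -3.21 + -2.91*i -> [-3.21, -6.12, -9.03, -11.94, -14.85]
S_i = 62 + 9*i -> [62, 71, 80, 89, 98]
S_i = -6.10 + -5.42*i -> [-6.1, -11.52, -16.94, -22.36, -27.78]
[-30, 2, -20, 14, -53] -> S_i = Random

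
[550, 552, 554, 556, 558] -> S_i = 550 + 2*i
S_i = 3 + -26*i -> [3, -23, -49, -75, -101]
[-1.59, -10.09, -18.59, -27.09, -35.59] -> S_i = -1.59 + -8.50*i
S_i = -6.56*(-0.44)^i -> [-6.56, 2.89, -1.27, 0.56, -0.25]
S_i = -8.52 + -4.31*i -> [-8.52, -12.83, -17.14, -21.45, -25.76]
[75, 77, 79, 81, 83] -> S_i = 75 + 2*i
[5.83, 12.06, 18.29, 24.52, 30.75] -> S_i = 5.83 + 6.23*i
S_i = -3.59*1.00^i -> [-3.59, -3.59, -3.59, -3.59, -3.59]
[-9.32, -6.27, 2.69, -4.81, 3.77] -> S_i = Random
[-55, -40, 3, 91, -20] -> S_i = Random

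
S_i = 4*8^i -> [4, 32, 256, 2048, 16384]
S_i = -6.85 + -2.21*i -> [-6.85, -9.06, -11.27, -13.48, -15.69]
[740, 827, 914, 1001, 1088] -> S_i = 740 + 87*i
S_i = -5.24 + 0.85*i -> [-5.24, -4.39, -3.54, -2.69, -1.84]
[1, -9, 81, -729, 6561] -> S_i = 1*-9^i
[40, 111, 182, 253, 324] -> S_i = 40 + 71*i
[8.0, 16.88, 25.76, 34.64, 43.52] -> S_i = 8.00 + 8.88*i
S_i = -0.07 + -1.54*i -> [-0.07, -1.61, -3.15, -4.69, -6.23]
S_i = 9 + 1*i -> [9, 10, 11, 12, 13]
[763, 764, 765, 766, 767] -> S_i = 763 + 1*i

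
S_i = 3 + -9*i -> [3, -6, -15, -24, -33]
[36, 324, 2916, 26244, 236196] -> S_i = 36*9^i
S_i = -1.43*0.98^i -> [-1.43, -1.4, -1.37, -1.35, -1.32]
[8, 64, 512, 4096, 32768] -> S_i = 8*8^i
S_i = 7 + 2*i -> [7, 9, 11, 13, 15]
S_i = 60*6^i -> [60, 360, 2160, 12960, 77760]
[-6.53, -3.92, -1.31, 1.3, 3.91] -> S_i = -6.53 + 2.61*i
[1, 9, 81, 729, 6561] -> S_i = 1*9^i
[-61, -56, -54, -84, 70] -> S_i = Random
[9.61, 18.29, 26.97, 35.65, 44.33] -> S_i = 9.61 + 8.68*i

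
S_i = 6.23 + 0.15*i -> [6.23, 6.38, 6.53, 6.68, 6.83]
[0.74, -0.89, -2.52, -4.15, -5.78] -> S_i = 0.74 + -1.63*i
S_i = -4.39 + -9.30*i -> [-4.39, -13.69, -22.99, -32.29, -41.59]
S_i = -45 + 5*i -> [-45, -40, -35, -30, -25]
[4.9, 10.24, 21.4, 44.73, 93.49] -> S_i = 4.90*2.09^i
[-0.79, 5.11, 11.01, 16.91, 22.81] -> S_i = -0.79 + 5.90*i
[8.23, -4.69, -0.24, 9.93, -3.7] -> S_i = Random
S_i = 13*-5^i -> [13, -65, 325, -1625, 8125]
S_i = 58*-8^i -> [58, -464, 3712, -29696, 237568]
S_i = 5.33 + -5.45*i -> [5.33, -0.12, -5.57, -11.02, -16.47]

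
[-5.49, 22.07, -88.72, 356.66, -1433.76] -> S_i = -5.49*(-4.02)^i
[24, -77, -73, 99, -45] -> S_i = Random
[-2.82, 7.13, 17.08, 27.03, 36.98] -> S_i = -2.82 + 9.95*i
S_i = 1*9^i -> [1, 9, 81, 729, 6561]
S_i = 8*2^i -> [8, 16, 32, 64, 128]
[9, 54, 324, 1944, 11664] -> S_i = 9*6^i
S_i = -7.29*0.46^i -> [-7.29, -3.35, -1.54, -0.71, -0.33]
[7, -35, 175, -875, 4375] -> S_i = 7*-5^i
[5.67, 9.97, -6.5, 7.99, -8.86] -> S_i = Random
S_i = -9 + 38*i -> [-9, 29, 67, 105, 143]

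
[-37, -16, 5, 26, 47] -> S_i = -37 + 21*i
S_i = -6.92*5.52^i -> [-6.92, -38.2, -210.86, -1163.92, -6424.84]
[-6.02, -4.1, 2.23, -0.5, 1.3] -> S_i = Random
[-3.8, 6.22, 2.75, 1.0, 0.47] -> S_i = Random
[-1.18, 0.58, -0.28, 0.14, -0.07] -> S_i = -1.18*(-0.49)^i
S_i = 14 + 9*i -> [14, 23, 32, 41, 50]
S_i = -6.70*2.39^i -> [-6.7, -16.01, -38.27, -91.47, -218.61]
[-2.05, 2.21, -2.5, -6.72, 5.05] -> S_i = Random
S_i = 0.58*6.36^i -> [0.58, 3.69, 23.46, 149.21, 948.98]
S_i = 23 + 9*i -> [23, 32, 41, 50, 59]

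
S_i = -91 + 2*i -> [-91, -89, -87, -85, -83]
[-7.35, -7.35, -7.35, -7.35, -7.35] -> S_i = -7.35 + -0.00*i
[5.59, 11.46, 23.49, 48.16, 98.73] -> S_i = 5.59*2.05^i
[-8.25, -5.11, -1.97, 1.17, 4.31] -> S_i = -8.25 + 3.14*i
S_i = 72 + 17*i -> [72, 89, 106, 123, 140]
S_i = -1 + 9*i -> [-1, 8, 17, 26, 35]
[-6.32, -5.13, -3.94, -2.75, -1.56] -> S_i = -6.32 + 1.19*i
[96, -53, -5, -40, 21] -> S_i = Random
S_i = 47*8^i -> [47, 376, 3008, 24064, 192512]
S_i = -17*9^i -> [-17, -153, -1377, -12393, -111537]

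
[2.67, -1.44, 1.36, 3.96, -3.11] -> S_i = Random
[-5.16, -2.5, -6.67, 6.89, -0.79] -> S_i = Random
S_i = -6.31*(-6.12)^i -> [-6.31, 38.62, -236.34, 1446.38, -8851.87]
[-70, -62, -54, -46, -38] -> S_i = -70 + 8*i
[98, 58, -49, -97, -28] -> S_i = Random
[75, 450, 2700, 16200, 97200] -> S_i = 75*6^i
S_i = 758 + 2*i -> [758, 760, 762, 764, 766]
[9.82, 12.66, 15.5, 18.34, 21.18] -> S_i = 9.82 + 2.84*i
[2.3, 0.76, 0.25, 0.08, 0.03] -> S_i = 2.30*0.33^i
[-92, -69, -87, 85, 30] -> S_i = Random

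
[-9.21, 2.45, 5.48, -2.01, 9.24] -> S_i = Random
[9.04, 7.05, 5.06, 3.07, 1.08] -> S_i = 9.04 + -1.99*i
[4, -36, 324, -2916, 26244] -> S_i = 4*-9^i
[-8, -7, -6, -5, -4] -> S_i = -8 + 1*i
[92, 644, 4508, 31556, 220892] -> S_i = 92*7^i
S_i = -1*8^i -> [-1, -8, -64, -512, -4096]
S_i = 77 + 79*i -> [77, 156, 235, 314, 393]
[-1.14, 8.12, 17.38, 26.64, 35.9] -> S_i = -1.14 + 9.26*i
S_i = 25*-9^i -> [25, -225, 2025, -18225, 164025]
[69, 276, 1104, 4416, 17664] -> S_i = 69*4^i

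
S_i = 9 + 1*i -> [9, 10, 11, 12, 13]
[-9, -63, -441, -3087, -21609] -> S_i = -9*7^i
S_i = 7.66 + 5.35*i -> [7.66, 13.01, 18.36, 23.71, 29.06]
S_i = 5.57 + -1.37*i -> [5.57, 4.2, 2.83, 1.46, 0.09]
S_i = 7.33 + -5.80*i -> [7.33, 1.53, -4.27, -10.07, -15.87]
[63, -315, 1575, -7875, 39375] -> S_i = 63*-5^i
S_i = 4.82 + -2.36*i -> [4.82, 2.46, 0.1, -2.26, -4.62]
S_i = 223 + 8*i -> [223, 231, 239, 247, 255]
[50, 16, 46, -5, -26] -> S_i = Random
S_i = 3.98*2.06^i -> [3.98, 8.2, 16.89, 34.79, 71.67]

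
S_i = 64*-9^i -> [64, -576, 5184, -46656, 419904]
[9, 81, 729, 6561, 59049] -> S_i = 9*9^i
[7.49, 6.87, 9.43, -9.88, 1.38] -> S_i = Random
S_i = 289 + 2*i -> [289, 291, 293, 295, 297]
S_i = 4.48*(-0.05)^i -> [4.48, -0.22, 0.01, -0.0, 0.0]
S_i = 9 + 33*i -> [9, 42, 75, 108, 141]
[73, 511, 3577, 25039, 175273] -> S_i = 73*7^i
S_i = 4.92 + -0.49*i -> [4.92, 4.43, 3.94, 3.45, 2.96]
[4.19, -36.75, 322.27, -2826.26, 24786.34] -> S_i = 4.19*(-8.77)^i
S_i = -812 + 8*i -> [-812, -804, -796, -788, -780]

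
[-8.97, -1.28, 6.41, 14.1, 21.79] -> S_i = -8.97 + 7.69*i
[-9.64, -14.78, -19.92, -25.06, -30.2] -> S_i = -9.64 + -5.14*i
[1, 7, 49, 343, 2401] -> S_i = 1*7^i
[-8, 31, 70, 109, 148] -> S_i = -8 + 39*i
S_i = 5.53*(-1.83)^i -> [5.53, -10.12, 18.52, -33.89, 62.02]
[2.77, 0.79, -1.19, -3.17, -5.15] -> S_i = 2.77 + -1.98*i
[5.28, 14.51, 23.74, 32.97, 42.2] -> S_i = 5.28 + 9.23*i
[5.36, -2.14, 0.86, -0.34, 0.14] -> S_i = 5.36*(-0.40)^i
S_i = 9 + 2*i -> [9, 11, 13, 15, 17]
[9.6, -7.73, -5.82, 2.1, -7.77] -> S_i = Random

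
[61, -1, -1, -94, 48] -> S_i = Random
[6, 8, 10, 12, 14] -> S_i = 6 + 2*i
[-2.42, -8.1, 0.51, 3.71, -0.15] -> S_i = Random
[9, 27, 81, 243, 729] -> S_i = 9*3^i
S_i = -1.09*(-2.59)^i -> [-1.09, 2.82, -7.31, 18.94, -49.05]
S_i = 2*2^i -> [2, 4, 8, 16, 32]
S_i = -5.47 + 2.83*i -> [-5.47, -2.64, 0.19, 3.02, 5.85]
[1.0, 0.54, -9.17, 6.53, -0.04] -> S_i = Random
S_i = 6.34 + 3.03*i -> [6.34, 9.37, 12.4, 15.43, 18.46]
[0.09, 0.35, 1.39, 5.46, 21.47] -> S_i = 0.09*3.93^i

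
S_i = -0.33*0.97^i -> [-0.33, -0.32, -0.31, -0.3, -0.29]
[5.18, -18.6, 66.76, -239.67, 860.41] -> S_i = 5.18*(-3.59)^i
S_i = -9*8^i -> [-9, -72, -576, -4608, -36864]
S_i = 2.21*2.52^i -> [2.21, 5.57, 14.03, 35.37, 89.12]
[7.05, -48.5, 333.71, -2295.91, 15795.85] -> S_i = 7.05*(-6.88)^i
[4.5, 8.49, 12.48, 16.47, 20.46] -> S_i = 4.50 + 3.99*i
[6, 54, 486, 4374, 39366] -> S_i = 6*9^i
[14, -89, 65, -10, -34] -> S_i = Random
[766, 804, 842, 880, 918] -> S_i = 766 + 38*i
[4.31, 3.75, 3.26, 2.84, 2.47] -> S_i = 4.31*0.87^i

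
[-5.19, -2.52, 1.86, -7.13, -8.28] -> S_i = Random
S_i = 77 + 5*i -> [77, 82, 87, 92, 97]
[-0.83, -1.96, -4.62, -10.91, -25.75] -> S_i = -0.83*2.36^i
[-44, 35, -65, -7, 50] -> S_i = Random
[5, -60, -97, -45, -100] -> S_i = Random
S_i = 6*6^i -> [6, 36, 216, 1296, 7776]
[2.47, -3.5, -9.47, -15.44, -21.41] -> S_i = 2.47 + -5.97*i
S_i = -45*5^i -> [-45, -225, -1125, -5625, -28125]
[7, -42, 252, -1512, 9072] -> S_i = 7*-6^i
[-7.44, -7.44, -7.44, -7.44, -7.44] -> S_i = -7.44 + 0.00*i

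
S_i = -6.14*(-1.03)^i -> [-6.14, 6.32, -6.51, 6.71, -6.91]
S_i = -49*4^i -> [-49, -196, -784, -3136, -12544]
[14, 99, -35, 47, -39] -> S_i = Random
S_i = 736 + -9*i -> [736, 727, 718, 709, 700]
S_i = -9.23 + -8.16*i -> [-9.23, -17.39, -25.55, -33.71, -41.87]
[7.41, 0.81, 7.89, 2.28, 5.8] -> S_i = Random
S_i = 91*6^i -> [91, 546, 3276, 19656, 117936]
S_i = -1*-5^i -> [-1, 5, -25, 125, -625]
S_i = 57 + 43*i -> [57, 100, 143, 186, 229]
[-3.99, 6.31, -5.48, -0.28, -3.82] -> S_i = Random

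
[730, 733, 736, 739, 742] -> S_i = 730 + 3*i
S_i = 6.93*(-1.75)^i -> [6.93, -12.13, 21.22, -37.14, 65.0]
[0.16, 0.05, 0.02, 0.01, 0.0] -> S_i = 0.16*0.34^i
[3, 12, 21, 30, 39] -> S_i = 3 + 9*i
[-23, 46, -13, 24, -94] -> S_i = Random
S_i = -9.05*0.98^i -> [-9.05, -8.87, -8.69, -8.52, -8.35]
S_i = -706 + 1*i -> [-706, -705, -704, -703, -702]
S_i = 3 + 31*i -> [3, 34, 65, 96, 127]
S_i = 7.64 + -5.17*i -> [7.64, 2.47, -2.7, -7.87, -13.04]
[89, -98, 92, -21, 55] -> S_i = Random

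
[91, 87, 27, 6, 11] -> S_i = Random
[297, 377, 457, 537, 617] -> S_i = 297 + 80*i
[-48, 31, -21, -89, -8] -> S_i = Random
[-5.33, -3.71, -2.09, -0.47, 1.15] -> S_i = -5.33 + 1.62*i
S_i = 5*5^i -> [5, 25, 125, 625, 3125]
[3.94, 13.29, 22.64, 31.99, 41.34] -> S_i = 3.94 + 9.35*i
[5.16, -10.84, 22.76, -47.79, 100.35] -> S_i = 5.16*(-2.10)^i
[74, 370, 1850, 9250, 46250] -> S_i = 74*5^i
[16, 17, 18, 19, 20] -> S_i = 16 + 1*i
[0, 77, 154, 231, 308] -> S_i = 0 + 77*i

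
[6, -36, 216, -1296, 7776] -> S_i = 6*-6^i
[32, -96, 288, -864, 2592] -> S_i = 32*-3^i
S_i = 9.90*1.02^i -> [9.9, 10.1, 10.3, 10.51, 10.72]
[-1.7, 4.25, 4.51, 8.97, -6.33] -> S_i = Random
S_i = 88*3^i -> [88, 264, 792, 2376, 7128]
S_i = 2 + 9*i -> [2, 11, 20, 29, 38]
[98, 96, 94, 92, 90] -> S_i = 98 + -2*i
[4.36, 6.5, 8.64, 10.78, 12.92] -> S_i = 4.36 + 2.14*i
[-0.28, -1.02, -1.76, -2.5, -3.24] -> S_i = -0.28 + -0.74*i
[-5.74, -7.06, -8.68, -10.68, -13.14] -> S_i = -5.74*1.23^i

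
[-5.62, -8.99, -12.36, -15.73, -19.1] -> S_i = -5.62 + -3.37*i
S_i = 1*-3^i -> [1, -3, 9, -27, 81]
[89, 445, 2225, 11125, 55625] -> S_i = 89*5^i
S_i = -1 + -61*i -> [-1, -62, -123, -184, -245]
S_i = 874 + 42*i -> [874, 916, 958, 1000, 1042]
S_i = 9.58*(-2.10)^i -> [9.58, -20.12, 42.25, -88.72, 186.31]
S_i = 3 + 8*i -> [3, 11, 19, 27, 35]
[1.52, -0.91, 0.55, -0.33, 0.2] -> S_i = 1.52*(-0.60)^i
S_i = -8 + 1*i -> [-8, -7, -6, -5, -4]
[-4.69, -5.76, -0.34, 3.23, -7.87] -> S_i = Random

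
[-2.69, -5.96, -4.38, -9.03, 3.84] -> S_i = Random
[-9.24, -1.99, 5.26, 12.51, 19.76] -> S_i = -9.24 + 7.25*i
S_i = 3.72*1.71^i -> [3.72, 6.36, 10.88, 18.6, 31.81]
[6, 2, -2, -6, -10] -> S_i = 6 + -4*i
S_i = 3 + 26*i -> [3, 29, 55, 81, 107]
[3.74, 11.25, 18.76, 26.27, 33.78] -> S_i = 3.74 + 7.51*i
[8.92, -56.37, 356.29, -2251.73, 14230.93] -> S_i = 8.92*(-6.32)^i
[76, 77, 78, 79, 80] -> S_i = 76 + 1*i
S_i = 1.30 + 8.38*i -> [1.3, 9.68, 18.06, 26.44, 34.82]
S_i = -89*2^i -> [-89, -178, -356, -712, -1424]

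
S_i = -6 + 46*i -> [-6, 40, 86, 132, 178]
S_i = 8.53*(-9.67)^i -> [8.53, -82.49, 797.63, -7713.09, 74585.59]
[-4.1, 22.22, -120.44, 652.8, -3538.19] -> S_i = -4.10*(-5.42)^i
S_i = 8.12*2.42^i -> [8.12, 19.65, 47.55, 115.08, 278.5]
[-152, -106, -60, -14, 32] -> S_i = -152 + 46*i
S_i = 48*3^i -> [48, 144, 432, 1296, 3888]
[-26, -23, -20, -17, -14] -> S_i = -26 + 3*i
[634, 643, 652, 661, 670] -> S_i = 634 + 9*i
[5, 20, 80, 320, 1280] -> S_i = 5*4^i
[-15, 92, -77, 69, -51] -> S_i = Random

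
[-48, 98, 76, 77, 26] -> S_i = Random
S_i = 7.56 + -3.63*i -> [7.56, 3.93, 0.3, -3.33, -6.96]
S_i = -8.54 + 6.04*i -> [-8.54, -2.5, 3.54, 9.58, 15.62]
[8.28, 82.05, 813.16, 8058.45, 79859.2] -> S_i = 8.28*9.91^i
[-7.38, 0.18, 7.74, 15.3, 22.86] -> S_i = -7.38 + 7.56*i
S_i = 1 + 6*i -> [1, 7, 13, 19, 25]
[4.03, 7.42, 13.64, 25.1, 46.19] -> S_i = 4.03*1.84^i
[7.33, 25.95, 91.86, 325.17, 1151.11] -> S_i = 7.33*3.54^i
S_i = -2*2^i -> [-2, -4, -8, -16, -32]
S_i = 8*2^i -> [8, 16, 32, 64, 128]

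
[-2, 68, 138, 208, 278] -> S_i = -2 + 70*i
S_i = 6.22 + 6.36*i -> [6.22, 12.58, 18.94, 25.3, 31.66]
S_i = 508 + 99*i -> [508, 607, 706, 805, 904]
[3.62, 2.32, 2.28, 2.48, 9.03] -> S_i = Random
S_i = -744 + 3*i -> [-744, -741, -738, -735, -732]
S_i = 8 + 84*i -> [8, 92, 176, 260, 344]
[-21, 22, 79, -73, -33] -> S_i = Random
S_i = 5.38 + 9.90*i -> [5.38, 15.28, 25.18, 35.08, 44.98]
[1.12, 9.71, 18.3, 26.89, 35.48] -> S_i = 1.12 + 8.59*i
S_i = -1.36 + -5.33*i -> [-1.36, -6.69, -12.02, -17.35, -22.68]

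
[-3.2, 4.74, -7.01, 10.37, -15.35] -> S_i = -3.20*(-1.48)^i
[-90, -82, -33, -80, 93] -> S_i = Random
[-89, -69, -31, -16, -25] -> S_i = Random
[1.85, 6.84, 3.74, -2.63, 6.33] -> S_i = Random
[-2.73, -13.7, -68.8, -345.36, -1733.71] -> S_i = -2.73*5.02^i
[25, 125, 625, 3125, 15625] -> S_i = 25*5^i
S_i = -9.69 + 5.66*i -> [-9.69, -4.03, 1.63, 7.29, 12.95]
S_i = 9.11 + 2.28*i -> [9.11, 11.39, 13.67, 15.95, 18.23]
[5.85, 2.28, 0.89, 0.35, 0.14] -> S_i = 5.85*0.39^i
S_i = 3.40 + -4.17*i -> [3.4, -0.77, -4.94, -9.11, -13.28]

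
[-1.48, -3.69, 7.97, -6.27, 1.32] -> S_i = Random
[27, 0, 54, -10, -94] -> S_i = Random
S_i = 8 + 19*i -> [8, 27, 46, 65, 84]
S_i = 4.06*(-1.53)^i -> [4.06, -6.21, 9.5, -14.54, 22.25]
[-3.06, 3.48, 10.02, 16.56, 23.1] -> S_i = -3.06 + 6.54*i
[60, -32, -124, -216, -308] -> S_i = 60 + -92*i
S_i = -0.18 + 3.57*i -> [-0.18, 3.39, 6.96, 10.53, 14.1]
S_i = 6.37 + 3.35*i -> [6.37, 9.72, 13.07, 16.42, 19.77]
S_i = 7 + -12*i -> [7, -5, -17, -29, -41]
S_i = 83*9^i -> [83, 747, 6723, 60507, 544563]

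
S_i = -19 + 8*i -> [-19, -11, -3, 5, 13]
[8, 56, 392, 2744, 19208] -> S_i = 8*7^i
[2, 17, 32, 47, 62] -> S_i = 2 + 15*i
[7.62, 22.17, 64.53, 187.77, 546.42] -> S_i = 7.62*2.91^i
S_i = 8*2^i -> [8, 16, 32, 64, 128]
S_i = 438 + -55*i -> [438, 383, 328, 273, 218]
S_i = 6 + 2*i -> [6, 8, 10, 12, 14]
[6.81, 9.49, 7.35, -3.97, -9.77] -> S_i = Random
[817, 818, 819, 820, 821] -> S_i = 817 + 1*i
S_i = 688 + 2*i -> [688, 690, 692, 694, 696]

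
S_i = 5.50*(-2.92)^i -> [5.5, -16.06, 46.9, -136.93, 399.85]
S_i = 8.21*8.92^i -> [8.21, 73.23, 653.24, 5826.9, 51975.97]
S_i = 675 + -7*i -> [675, 668, 661, 654, 647]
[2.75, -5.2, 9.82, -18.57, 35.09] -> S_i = 2.75*(-1.89)^i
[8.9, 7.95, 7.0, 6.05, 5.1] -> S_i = 8.90 + -0.95*i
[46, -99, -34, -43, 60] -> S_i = Random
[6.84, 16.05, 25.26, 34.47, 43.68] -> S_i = 6.84 + 9.21*i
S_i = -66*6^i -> [-66, -396, -2376, -14256, -85536]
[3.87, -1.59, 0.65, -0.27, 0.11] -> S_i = 3.87*(-0.41)^i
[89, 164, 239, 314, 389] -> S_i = 89 + 75*i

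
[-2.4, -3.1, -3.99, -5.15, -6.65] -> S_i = -2.40*1.29^i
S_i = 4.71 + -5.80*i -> [4.71, -1.09, -6.89, -12.69, -18.49]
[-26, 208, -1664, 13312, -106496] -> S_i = -26*-8^i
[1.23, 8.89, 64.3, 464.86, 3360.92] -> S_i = 1.23*7.23^i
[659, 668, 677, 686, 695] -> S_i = 659 + 9*i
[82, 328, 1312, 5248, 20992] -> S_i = 82*4^i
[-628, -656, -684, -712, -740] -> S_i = -628 + -28*i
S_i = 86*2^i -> [86, 172, 344, 688, 1376]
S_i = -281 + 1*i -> [-281, -280, -279, -278, -277]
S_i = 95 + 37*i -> [95, 132, 169, 206, 243]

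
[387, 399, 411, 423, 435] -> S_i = 387 + 12*i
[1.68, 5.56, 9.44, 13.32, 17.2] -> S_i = 1.68 + 3.88*i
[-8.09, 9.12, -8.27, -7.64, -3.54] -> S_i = Random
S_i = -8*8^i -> [-8, -64, -512, -4096, -32768]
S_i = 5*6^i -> [5, 30, 180, 1080, 6480]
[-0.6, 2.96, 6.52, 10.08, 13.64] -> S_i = -0.60 + 3.56*i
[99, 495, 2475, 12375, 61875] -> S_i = 99*5^i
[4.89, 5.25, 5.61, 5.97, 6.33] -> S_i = 4.89 + 0.36*i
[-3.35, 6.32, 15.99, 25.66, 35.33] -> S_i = -3.35 + 9.67*i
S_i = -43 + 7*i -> [-43, -36, -29, -22, -15]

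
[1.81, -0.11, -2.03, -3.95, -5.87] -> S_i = 1.81 + -1.92*i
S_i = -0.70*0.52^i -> [-0.7, -0.36, -0.19, -0.1, -0.05]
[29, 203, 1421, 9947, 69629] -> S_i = 29*7^i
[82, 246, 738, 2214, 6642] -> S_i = 82*3^i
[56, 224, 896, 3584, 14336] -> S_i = 56*4^i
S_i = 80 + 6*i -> [80, 86, 92, 98, 104]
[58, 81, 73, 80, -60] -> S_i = Random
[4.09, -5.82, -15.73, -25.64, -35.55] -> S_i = 4.09 + -9.91*i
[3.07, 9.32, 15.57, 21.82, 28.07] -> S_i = 3.07 + 6.25*i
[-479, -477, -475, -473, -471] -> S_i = -479 + 2*i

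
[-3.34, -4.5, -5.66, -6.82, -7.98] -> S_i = -3.34 + -1.16*i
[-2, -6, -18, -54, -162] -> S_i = -2*3^i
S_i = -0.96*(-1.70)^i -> [-0.96, 1.63, -2.77, 4.72, -8.02]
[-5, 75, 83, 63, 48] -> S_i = Random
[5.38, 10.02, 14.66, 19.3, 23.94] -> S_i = 5.38 + 4.64*i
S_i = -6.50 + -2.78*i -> [-6.5, -9.28, -12.06, -14.84, -17.62]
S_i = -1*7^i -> [-1, -7, -49, -343, -2401]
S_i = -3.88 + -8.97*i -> [-3.88, -12.85, -21.82, -30.79, -39.76]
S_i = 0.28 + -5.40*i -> [0.28, -5.12, -10.52, -15.92, -21.32]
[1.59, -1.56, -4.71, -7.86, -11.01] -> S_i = 1.59 + -3.15*i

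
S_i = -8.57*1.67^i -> [-8.57, -14.31, -23.9, -39.91, -66.66]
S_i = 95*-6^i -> [95, -570, 3420, -20520, 123120]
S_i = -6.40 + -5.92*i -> [-6.4, -12.32, -18.24, -24.16, -30.08]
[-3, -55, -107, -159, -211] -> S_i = -3 + -52*i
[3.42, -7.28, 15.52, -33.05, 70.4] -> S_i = 3.42*(-2.13)^i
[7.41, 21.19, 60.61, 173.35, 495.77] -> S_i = 7.41*2.86^i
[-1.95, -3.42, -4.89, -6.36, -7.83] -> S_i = -1.95 + -1.47*i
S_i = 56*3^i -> [56, 168, 504, 1512, 4536]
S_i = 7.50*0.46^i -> [7.5, 3.45, 1.59, 0.73, 0.34]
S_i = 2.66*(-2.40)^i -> [2.66, -6.38, 15.32, -36.77, 88.25]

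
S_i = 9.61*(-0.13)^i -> [9.61, -1.25, 0.16, -0.02, 0.0]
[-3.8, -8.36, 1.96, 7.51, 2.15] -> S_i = Random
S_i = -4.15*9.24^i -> [-4.15, -38.35, -354.32, -3273.89, -30250.74]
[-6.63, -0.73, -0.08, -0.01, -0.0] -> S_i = -6.63*0.11^i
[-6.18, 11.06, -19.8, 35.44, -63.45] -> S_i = -6.18*(-1.79)^i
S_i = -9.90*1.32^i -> [-9.9, -13.07, -17.25, -22.77, -30.06]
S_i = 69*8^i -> [69, 552, 4416, 35328, 282624]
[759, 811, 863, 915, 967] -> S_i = 759 + 52*i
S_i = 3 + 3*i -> [3, 6, 9, 12, 15]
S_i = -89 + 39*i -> [-89, -50, -11, 28, 67]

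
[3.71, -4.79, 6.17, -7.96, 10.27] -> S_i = 3.71*(-1.29)^i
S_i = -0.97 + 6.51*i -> [-0.97, 5.54, 12.05, 18.56, 25.07]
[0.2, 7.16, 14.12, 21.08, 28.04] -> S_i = 0.20 + 6.96*i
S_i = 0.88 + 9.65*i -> [0.88, 10.53, 20.18, 29.83, 39.48]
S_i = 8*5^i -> [8, 40, 200, 1000, 5000]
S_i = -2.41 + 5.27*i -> [-2.41, 2.86, 8.13, 13.4, 18.67]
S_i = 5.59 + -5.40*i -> [5.59, 0.19, -5.21, -10.61, -16.01]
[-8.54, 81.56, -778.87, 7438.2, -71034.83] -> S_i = -8.54*(-9.55)^i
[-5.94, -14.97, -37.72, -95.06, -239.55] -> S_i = -5.94*2.52^i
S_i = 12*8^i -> [12, 96, 768, 6144, 49152]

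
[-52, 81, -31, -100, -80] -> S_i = Random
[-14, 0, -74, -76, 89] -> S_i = Random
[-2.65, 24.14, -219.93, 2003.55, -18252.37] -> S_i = -2.65*(-9.11)^i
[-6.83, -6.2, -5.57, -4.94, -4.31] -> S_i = -6.83 + 0.63*i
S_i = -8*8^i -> [-8, -64, -512, -4096, -32768]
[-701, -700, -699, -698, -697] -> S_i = -701 + 1*i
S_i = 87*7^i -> [87, 609, 4263, 29841, 208887]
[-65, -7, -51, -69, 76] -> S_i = Random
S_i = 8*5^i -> [8, 40, 200, 1000, 5000]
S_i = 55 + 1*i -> [55, 56, 57, 58, 59]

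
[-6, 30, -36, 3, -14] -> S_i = Random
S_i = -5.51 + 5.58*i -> [-5.51, 0.07, 5.65, 11.23, 16.81]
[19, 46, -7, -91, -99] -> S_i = Random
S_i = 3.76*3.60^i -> [3.76, 13.54, 48.73, 175.43, 631.54]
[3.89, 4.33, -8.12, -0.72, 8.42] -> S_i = Random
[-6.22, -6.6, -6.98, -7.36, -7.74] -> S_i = -6.22 + -0.38*i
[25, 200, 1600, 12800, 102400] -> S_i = 25*8^i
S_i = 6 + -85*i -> [6, -79, -164, -249, -334]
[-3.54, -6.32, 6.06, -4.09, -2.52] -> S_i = Random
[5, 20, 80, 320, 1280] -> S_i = 5*4^i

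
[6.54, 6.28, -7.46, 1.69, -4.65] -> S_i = Random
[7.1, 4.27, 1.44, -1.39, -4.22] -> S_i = 7.10 + -2.83*i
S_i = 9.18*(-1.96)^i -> [9.18, -17.99, 35.27, -69.12, 135.48]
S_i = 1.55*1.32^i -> [1.55, 2.05, 2.7, 3.56, 4.71]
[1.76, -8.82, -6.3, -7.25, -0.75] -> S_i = Random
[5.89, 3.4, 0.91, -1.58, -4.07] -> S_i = 5.89 + -2.49*i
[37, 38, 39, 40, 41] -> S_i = 37 + 1*i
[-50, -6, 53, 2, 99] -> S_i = Random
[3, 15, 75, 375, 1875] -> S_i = 3*5^i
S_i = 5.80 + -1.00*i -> [5.8, 4.8, 3.8, 2.8, 1.8]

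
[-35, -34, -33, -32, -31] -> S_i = -35 + 1*i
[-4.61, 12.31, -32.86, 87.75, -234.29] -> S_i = -4.61*(-2.67)^i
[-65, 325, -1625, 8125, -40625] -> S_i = -65*-5^i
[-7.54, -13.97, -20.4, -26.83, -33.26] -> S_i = -7.54 + -6.43*i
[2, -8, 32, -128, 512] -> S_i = 2*-4^i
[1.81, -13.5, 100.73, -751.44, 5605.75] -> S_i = 1.81*(-7.46)^i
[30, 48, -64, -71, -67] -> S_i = Random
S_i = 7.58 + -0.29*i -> [7.58, 7.29, 7.0, 6.71, 6.42]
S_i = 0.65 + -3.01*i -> [0.65, -2.36, -5.37, -8.38, -11.39]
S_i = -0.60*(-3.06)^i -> [-0.6, 1.84, -5.62, 17.19, -52.61]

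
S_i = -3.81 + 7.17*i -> [-3.81, 3.36, 10.53, 17.7, 24.87]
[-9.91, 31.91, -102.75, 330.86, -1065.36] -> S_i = -9.91*(-3.22)^i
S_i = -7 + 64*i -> [-7, 57, 121, 185, 249]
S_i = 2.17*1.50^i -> [2.17, 3.26, 4.88, 7.32, 10.99]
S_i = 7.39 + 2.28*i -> [7.39, 9.67, 11.95, 14.23, 16.51]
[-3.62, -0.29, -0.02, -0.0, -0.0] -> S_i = -3.62*0.08^i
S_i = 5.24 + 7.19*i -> [5.24, 12.43, 19.62, 26.81, 34.0]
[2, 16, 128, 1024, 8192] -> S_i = 2*8^i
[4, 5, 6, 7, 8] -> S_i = 4 + 1*i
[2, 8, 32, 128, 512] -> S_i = 2*4^i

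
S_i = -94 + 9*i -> [-94, -85, -76, -67, -58]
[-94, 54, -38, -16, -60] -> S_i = Random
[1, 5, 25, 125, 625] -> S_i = 1*5^i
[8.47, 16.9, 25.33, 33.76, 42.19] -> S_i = 8.47 + 8.43*i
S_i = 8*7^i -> [8, 56, 392, 2744, 19208]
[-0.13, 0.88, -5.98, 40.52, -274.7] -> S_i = -0.13*(-6.78)^i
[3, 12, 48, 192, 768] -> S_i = 3*4^i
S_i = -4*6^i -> [-4, -24, -144, -864, -5184]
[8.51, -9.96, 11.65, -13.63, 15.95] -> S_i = 8.51*(-1.17)^i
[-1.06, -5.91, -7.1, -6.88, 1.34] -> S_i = Random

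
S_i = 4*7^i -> [4, 28, 196, 1372, 9604]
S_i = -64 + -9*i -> [-64, -73, -82, -91, -100]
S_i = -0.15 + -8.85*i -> [-0.15, -9.0, -17.85, -26.7, -35.55]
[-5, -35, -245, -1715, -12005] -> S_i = -5*7^i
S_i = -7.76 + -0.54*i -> [-7.76, -8.3, -8.84, -9.38, -9.92]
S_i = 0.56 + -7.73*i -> [0.56, -7.17, -14.9, -22.63, -30.36]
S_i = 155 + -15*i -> [155, 140, 125, 110, 95]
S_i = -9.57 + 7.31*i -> [-9.57, -2.26, 5.05, 12.36, 19.67]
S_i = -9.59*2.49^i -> [-9.59, -23.88, -59.46, -148.05, -368.65]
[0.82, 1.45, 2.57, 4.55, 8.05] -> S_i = 0.82*1.77^i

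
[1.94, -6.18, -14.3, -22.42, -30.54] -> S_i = 1.94 + -8.12*i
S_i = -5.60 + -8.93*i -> [-5.6, -14.53, -23.46, -32.39, -41.32]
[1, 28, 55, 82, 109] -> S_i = 1 + 27*i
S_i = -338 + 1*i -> [-338, -337, -336, -335, -334]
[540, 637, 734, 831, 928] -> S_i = 540 + 97*i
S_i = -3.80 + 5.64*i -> [-3.8, 1.84, 7.48, 13.12, 18.76]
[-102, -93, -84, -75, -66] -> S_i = -102 + 9*i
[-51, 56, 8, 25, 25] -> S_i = Random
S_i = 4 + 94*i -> [4, 98, 192, 286, 380]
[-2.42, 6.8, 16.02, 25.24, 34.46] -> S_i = -2.42 + 9.22*i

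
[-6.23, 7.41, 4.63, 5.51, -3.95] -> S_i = Random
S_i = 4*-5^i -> [4, -20, 100, -500, 2500]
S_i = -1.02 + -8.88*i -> [-1.02, -9.9, -18.78, -27.66, -36.54]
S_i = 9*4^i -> [9, 36, 144, 576, 2304]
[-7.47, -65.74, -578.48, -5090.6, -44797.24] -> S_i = -7.47*8.80^i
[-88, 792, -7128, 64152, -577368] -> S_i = -88*-9^i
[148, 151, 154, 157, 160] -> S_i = 148 + 3*i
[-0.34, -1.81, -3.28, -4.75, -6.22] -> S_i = -0.34 + -1.47*i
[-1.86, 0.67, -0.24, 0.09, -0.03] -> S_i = -1.86*(-0.36)^i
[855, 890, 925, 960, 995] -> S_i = 855 + 35*i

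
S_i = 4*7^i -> [4, 28, 196, 1372, 9604]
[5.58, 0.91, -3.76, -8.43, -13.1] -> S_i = 5.58 + -4.67*i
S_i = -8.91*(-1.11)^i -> [-8.91, 9.89, -10.98, 12.19, -13.53]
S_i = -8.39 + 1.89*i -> [-8.39, -6.5, -4.61, -2.72, -0.83]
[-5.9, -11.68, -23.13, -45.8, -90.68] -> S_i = -5.90*1.98^i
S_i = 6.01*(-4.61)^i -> [6.01, -27.71, 127.73, -588.81, 2714.43]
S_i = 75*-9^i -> [75, -675, 6075, -54675, 492075]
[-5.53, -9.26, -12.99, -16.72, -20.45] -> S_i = -5.53 + -3.73*i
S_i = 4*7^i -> [4, 28, 196, 1372, 9604]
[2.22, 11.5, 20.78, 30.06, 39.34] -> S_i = 2.22 + 9.28*i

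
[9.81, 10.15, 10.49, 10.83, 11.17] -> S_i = 9.81 + 0.34*i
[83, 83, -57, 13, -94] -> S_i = Random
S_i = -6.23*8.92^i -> [-6.23, -55.57, -495.7, -4421.63, -39440.96]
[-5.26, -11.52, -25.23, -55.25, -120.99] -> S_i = -5.26*2.19^i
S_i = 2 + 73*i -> [2, 75, 148, 221, 294]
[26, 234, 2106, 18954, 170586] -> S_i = 26*9^i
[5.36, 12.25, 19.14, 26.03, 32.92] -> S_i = 5.36 + 6.89*i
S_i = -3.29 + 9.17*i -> [-3.29, 5.88, 15.05, 24.22, 33.39]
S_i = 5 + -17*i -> [5, -12, -29, -46, -63]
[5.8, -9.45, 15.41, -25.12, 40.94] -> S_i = 5.80*(-1.63)^i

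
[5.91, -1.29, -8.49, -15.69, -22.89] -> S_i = 5.91 + -7.20*i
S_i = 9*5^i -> [9, 45, 225, 1125, 5625]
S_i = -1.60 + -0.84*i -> [-1.6, -2.44, -3.28, -4.12, -4.96]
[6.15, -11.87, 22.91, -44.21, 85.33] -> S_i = 6.15*(-1.93)^i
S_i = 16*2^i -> [16, 32, 64, 128, 256]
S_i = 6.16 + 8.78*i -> [6.16, 14.94, 23.72, 32.5, 41.28]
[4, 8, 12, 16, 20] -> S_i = 4 + 4*i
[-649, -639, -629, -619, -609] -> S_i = -649 + 10*i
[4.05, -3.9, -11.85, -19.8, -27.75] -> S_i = 4.05 + -7.95*i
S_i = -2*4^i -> [-2, -8, -32, -128, -512]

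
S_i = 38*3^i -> [38, 114, 342, 1026, 3078]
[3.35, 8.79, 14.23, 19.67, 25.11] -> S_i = 3.35 + 5.44*i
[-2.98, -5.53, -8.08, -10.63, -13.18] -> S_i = -2.98 + -2.55*i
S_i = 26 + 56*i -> [26, 82, 138, 194, 250]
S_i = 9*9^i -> [9, 81, 729, 6561, 59049]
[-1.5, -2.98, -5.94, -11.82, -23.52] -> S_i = -1.50*1.99^i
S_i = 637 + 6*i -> [637, 643, 649, 655, 661]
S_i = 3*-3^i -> [3, -9, 27, -81, 243]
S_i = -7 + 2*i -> [-7, -5, -3, -1, 1]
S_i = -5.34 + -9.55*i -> [-5.34, -14.89, -24.44, -33.99, -43.54]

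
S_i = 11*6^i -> [11, 66, 396, 2376, 14256]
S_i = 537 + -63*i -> [537, 474, 411, 348, 285]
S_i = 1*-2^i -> [1, -2, 4, -8, 16]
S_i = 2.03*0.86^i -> [2.03, 1.75, 1.5, 1.29, 1.11]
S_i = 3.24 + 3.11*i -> [3.24, 6.35, 9.46, 12.57, 15.68]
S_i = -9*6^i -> [-9, -54, -324, -1944, -11664]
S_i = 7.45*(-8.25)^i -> [7.45, -61.46, 507.07, -4183.29, 34512.15]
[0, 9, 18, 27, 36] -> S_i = 0 + 9*i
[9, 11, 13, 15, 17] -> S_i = 9 + 2*i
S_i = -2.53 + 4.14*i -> [-2.53, 1.61, 5.75, 9.89, 14.03]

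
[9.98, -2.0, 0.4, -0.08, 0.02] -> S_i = 9.98*(-0.20)^i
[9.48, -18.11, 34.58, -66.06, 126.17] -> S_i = 9.48*(-1.91)^i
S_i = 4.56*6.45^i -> [4.56, 29.41, 189.71, 1223.61, 7892.3]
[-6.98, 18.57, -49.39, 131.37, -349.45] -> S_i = -6.98*(-2.66)^i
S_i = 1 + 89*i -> [1, 90, 179, 268, 357]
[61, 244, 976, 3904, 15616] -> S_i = 61*4^i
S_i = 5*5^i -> [5, 25, 125, 625, 3125]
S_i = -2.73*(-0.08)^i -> [-2.73, 0.22, -0.02, 0.0, -0.0]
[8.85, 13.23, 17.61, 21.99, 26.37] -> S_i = 8.85 + 4.38*i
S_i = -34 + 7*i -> [-34, -27, -20, -13, -6]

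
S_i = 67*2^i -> [67, 134, 268, 536, 1072]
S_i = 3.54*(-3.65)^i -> [3.54, -12.92, 47.16, -172.14, 628.31]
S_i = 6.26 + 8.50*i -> [6.26, 14.76, 23.26, 31.76, 40.26]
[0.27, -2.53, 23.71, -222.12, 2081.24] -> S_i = 0.27*(-9.37)^i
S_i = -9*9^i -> [-9, -81, -729, -6561, -59049]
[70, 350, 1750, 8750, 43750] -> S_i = 70*5^i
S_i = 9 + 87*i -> [9, 96, 183, 270, 357]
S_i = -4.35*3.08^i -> [-4.35, -13.4, -41.27, -127.1, -391.46]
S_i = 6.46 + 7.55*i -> [6.46, 14.01, 21.56, 29.11, 36.66]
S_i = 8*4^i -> [8, 32, 128, 512, 2048]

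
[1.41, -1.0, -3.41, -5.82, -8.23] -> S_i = 1.41 + -2.41*i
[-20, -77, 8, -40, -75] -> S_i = Random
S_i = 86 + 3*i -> [86, 89, 92, 95, 98]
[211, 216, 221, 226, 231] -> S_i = 211 + 5*i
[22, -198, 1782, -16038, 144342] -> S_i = 22*-9^i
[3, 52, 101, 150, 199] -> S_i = 3 + 49*i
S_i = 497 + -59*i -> [497, 438, 379, 320, 261]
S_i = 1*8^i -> [1, 8, 64, 512, 4096]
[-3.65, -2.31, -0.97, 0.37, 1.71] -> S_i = -3.65 + 1.34*i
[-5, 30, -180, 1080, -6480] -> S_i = -5*-6^i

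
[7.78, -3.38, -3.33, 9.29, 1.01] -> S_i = Random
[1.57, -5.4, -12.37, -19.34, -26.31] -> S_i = 1.57 + -6.97*i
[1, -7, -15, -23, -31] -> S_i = 1 + -8*i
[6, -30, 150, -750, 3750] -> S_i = 6*-5^i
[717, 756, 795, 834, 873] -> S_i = 717 + 39*i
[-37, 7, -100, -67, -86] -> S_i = Random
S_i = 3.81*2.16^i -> [3.81, 8.23, 17.78, 38.4, 82.94]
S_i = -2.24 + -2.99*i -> [-2.24, -5.23, -8.22, -11.21, -14.2]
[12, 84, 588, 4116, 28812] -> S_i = 12*7^i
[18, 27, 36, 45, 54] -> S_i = 18 + 9*i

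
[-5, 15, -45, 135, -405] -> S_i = -5*-3^i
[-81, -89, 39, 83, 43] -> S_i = Random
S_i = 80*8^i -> [80, 640, 5120, 40960, 327680]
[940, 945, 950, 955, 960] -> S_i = 940 + 5*i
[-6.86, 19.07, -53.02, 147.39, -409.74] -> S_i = -6.86*(-2.78)^i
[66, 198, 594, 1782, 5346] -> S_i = 66*3^i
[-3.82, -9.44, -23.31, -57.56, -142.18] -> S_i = -3.82*2.47^i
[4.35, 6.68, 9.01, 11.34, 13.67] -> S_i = 4.35 + 2.33*i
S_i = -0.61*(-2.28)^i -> [-0.61, 1.39, -3.17, 7.23, -16.48]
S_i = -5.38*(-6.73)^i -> [-5.38, 36.21, -243.68, 1639.94, -11036.78]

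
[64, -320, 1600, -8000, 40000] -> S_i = 64*-5^i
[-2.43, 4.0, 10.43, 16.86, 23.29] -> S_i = -2.43 + 6.43*i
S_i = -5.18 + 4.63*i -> [-5.18, -0.55, 4.08, 8.71, 13.34]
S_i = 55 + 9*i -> [55, 64, 73, 82, 91]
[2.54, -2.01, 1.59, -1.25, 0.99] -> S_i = 2.54*(-0.79)^i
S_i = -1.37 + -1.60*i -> [-1.37, -2.97, -4.57, -6.17, -7.77]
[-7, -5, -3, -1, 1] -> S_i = -7 + 2*i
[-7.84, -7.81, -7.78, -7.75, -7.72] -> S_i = -7.84 + 0.03*i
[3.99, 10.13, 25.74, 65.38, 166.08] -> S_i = 3.99*2.54^i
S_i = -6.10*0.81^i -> [-6.1, -4.94, -4.0, -3.24, -2.63]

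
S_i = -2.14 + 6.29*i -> [-2.14, 4.15, 10.44, 16.73, 23.02]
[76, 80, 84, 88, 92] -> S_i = 76 + 4*i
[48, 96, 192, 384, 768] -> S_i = 48*2^i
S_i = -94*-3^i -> [-94, 282, -846, 2538, -7614]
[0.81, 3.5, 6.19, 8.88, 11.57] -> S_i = 0.81 + 2.69*i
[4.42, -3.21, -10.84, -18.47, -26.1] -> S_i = 4.42 + -7.63*i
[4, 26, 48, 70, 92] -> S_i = 4 + 22*i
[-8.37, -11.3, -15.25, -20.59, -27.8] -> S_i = -8.37*1.35^i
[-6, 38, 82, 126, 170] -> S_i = -6 + 44*i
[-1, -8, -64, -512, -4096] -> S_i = -1*8^i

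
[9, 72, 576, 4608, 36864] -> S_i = 9*8^i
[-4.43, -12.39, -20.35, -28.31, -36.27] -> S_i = -4.43 + -7.96*i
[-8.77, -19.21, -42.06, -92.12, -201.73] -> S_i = -8.77*2.19^i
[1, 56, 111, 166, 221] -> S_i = 1 + 55*i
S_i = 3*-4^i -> [3, -12, 48, -192, 768]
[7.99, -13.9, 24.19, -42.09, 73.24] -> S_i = 7.99*(-1.74)^i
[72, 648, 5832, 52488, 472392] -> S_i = 72*9^i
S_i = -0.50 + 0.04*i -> [-0.5, -0.46, -0.42, -0.38, -0.34]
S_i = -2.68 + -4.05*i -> [-2.68, -6.73, -10.78, -14.83, -18.88]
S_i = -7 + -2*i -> [-7, -9, -11, -13, -15]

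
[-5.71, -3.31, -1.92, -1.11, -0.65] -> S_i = -5.71*0.58^i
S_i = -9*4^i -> [-9, -36, -144, -576, -2304]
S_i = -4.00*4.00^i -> [-4.0, -16.0, -64.0, -256.0, -1024.0]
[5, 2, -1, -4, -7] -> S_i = 5 + -3*i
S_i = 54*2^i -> [54, 108, 216, 432, 864]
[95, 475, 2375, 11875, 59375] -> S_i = 95*5^i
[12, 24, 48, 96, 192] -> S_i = 12*2^i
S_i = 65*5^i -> [65, 325, 1625, 8125, 40625]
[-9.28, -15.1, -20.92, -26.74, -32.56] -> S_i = -9.28 + -5.82*i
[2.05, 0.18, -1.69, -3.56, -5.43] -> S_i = 2.05 + -1.87*i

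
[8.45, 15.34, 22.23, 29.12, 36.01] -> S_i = 8.45 + 6.89*i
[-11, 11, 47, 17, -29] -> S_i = Random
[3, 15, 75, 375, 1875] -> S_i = 3*5^i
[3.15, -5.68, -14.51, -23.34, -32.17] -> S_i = 3.15 + -8.83*i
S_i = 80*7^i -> [80, 560, 3920, 27440, 192080]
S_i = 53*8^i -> [53, 424, 3392, 27136, 217088]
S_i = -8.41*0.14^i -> [-8.41, -1.18, -0.16, -0.02, -0.0]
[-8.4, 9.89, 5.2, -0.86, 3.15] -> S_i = Random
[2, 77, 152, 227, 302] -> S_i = 2 + 75*i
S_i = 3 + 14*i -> [3, 17, 31, 45, 59]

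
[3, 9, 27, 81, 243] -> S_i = 3*3^i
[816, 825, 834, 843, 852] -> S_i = 816 + 9*i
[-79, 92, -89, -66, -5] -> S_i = Random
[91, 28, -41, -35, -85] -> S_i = Random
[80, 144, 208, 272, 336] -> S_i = 80 + 64*i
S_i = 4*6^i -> [4, 24, 144, 864, 5184]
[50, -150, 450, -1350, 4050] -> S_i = 50*-3^i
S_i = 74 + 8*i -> [74, 82, 90, 98, 106]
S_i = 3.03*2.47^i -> [3.03, 7.48, 18.49, 45.66, 112.78]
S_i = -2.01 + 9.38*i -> [-2.01, 7.37, 16.75, 26.13, 35.51]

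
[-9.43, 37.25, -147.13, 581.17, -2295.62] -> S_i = -9.43*(-3.95)^i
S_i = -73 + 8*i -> [-73, -65, -57, -49, -41]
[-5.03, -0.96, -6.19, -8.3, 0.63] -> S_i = Random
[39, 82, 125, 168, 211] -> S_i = 39 + 43*i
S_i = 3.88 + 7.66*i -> [3.88, 11.54, 19.2, 26.86, 34.52]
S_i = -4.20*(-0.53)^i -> [-4.2, 2.23, -1.18, 0.63, -0.33]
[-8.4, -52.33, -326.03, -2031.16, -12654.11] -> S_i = -8.40*6.23^i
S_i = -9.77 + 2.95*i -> [-9.77, -6.82, -3.87, -0.92, 2.03]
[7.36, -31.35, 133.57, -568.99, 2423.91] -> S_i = 7.36*(-4.26)^i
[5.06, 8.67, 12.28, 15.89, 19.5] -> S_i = 5.06 + 3.61*i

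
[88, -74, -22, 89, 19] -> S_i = Random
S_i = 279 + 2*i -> [279, 281, 283, 285, 287]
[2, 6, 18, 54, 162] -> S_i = 2*3^i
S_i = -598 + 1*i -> [-598, -597, -596, -595, -594]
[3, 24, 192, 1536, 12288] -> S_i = 3*8^i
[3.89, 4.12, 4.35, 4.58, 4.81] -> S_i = 3.89 + 0.23*i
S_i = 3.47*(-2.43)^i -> [3.47, -8.43, 20.49, -49.79, 120.99]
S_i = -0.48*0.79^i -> [-0.48, -0.38, -0.3, -0.24, -0.19]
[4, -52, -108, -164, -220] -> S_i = 4 + -56*i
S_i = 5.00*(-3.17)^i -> [5.0, -15.85, 50.24, -159.28, 504.9]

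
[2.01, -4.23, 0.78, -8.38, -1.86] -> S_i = Random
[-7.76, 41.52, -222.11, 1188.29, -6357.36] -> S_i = -7.76*(-5.35)^i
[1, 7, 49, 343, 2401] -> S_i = 1*7^i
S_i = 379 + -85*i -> [379, 294, 209, 124, 39]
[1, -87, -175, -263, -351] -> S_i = 1 + -88*i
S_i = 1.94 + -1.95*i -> [1.94, -0.01, -1.96, -3.91, -5.86]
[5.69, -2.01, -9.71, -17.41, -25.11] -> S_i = 5.69 + -7.70*i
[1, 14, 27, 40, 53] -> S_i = 1 + 13*i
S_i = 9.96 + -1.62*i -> [9.96, 8.34, 6.72, 5.1, 3.48]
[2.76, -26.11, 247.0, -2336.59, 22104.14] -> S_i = 2.76*(-9.46)^i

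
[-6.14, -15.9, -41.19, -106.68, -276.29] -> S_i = -6.14*2.59^i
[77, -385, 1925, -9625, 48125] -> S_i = 77*-5^i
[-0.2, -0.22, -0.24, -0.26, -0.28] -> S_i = -0.20*1.09^i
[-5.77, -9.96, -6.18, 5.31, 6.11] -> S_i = Random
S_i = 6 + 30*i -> [6, 36, 66, 96, 126]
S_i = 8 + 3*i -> [8, 11, 14, 17, 20]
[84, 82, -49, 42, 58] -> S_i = Random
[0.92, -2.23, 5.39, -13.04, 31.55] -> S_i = 0.92*(-2.42)^i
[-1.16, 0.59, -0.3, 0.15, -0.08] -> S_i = -1.16*(-0.51)^i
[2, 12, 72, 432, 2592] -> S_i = 2*6^i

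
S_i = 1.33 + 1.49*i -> [1.33, 2.82, 4.31, 5.8, 7.29]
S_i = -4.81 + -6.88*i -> [-4.81, -11.69, -18.57, -25.45, -32.33]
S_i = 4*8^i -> [4, 32, 256, 2048, 16384]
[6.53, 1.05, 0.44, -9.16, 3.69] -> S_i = Random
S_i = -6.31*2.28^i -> [-6.31, -14.39, -32.8, -74.79, -170.52]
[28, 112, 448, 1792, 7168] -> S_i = 28*4^i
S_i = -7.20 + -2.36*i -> [-7.2, -9.56, -11.92, -14.28, -16.64]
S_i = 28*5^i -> [28, 140, 700, 3500, 17500]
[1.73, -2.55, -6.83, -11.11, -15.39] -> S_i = 1.73 + -4.28*i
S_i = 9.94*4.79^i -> [9.94, 47.61, 228.06, 1092.43, 5232.73]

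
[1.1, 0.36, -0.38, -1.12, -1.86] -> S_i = 1.10 + -0.74*i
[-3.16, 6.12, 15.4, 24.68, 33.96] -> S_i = -3.16 + 9.28*i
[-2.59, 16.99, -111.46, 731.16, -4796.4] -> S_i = -2.59*(-6.56)^i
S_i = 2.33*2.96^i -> [2.33, 6.9, 20.41, 60.43, 178.86]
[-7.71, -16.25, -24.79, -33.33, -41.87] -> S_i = -7.71 + -8.54*i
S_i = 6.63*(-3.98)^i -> [6.63, -26.39, 105.02, -417.99, 1663.59]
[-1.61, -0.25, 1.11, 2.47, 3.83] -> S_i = -1.61 + 1.36*i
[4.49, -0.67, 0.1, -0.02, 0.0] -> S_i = 4.49*(-0.15)^i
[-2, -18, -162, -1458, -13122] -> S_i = -2*9^i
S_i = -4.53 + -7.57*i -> [-4.53, -12.1, -19.67, -27.24, -34.81]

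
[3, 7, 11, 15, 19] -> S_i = 3 + 4*i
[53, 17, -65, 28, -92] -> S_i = Random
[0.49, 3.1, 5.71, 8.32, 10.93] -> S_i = 0.49 + 2.61*i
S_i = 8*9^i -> [8, 72, 648, 5832, 52488]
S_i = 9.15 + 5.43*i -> [9.15, 14.58, 20.01, 25.44, 30.87]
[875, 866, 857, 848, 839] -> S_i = 875 + -9*i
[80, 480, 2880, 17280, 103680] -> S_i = 80*6^i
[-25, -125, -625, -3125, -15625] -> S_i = -25*5^i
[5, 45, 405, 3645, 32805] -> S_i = 5*9^i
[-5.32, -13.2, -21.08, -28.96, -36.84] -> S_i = -5.32 + -7.88*i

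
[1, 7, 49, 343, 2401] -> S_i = 1*7^i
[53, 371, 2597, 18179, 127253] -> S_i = 53*7^i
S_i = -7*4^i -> [-7, -28, -112, -448, -1792]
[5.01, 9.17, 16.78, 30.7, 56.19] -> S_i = 5.01*1.83^i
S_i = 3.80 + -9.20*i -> [3.8, -5.4, -14.6, -23.8, -33.0]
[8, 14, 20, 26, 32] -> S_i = 8 + 6*i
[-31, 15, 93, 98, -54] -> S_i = Random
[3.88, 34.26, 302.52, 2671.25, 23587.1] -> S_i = 3.88*8.83^i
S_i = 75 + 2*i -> [75, 77, 79, 81, 83]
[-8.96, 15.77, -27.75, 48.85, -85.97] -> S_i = -8.96*(-1.76)^i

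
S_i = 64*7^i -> [64, 448, 3136, 21952, 153664]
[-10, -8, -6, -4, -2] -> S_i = -10 + 2*i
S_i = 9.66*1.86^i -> [9.66, 17.97, 33.42, 62.16, 115.62]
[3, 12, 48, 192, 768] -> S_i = 3*4^i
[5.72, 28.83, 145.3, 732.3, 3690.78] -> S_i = 5.72*5.04^i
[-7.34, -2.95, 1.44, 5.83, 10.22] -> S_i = -7.34 + 4.39*i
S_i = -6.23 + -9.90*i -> [-6.23, -16.13, -26.03, -35.93, -45.83]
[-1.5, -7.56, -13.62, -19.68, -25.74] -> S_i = -1.50 + -6.06*i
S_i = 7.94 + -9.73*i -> [7.94, -1.79, -11.52, -21.25, -30.98]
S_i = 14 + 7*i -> [14, 21, 28, 35, 42]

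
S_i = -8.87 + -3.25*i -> [-8.87, -12.12, -15.37, -18.62, -21.87]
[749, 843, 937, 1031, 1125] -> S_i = 749 + 94*i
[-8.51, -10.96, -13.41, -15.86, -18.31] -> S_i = -8.51 + -2.45*i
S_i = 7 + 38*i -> [7, 45, 83, 121, 159]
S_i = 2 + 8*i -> [2, 10, 18, 26, 34]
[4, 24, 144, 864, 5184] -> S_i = 4*6^i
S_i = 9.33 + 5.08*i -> [9.33, 14.41, 19.49, 24.57, 29.65]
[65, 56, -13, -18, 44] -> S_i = Random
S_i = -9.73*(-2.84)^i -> [-9.73, 27.63, -78.48, 222.88, -632.97]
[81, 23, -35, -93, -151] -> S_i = 81 + -58*i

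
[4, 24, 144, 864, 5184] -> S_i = 4*6^i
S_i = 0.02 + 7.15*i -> [0.02, 7.17, 14.32, 21.47, 28.62]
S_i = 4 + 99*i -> [4, 103, 202, 301, 400]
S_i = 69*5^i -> [69, 345, 1725, 8625, 43125]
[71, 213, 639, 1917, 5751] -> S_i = 71*3^i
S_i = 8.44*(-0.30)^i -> [8.44, -2.53, 0.76, -0.23, 0.07]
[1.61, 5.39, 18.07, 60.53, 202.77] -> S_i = 1.61*3.35^i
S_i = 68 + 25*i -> [68, 93, 118, 143, 168]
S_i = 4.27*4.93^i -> [4.27, 21.05, 103.78, 511.64, 2522.41]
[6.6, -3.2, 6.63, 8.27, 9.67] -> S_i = Random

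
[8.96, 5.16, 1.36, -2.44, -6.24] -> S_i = 8.96 + -3.80*i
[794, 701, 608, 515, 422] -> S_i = 794 + -93*i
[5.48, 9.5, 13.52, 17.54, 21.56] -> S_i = 5.48 + 4.02*i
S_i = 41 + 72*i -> [41, 113, 185, 257, 329]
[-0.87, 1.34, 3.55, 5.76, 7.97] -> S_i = -0.87 + 2.21*i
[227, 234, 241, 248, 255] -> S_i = 227 + 7*i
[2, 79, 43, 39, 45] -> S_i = Random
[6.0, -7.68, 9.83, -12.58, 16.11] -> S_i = 6.00*(-1.28)^i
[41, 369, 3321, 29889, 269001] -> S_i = 41*9^i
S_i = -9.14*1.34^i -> [-9.14, -12.25, -16.41, -21.99, -29.47]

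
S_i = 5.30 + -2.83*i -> [5.3, 2.47, -0.36, -3.19, -6.02]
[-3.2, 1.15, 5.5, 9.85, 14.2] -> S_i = -3.20 + 4.35*i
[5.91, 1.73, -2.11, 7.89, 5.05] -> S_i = Random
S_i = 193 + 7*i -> [193, 200, 207, 214, 221]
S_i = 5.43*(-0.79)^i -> [5.43, -4.29, 3.39, -2.68, 2.11]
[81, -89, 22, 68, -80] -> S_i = Random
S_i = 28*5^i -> [28, 140, 700, 3500, 17500]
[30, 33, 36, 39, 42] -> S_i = 30 + 3*i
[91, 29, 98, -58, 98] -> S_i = Random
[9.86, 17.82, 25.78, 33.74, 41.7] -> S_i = 9.86 + 7.96*i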